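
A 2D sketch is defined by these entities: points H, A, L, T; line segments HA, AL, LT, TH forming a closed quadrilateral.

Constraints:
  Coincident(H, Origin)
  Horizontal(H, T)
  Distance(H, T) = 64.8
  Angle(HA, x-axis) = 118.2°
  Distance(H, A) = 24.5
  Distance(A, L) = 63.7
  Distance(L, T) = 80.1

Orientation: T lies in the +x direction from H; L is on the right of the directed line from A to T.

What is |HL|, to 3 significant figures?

41.8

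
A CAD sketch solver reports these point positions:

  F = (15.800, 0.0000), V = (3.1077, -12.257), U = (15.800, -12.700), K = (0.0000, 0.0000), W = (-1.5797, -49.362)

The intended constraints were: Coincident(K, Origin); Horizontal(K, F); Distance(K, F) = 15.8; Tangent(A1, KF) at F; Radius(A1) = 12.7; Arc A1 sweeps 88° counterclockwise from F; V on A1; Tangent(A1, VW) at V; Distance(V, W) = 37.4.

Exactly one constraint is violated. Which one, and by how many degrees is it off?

Tangent(A1, VW) at V — off by 5.20°.

K = (0.00, 0.00) ✓; K.y = 0.00, F.y = 0.00 ✓; |KF| = 15.80 ✓; ∠(UF, FK) = 90.00° ✓; |UF| = 12.70 ✓; bearing(U→V) − bearing(U→F) = 88.00° ✓; |UV| = 12.70 ✓; ∠(UV, VW) = 95.20° ✗; |VW| = 37.40 ✓.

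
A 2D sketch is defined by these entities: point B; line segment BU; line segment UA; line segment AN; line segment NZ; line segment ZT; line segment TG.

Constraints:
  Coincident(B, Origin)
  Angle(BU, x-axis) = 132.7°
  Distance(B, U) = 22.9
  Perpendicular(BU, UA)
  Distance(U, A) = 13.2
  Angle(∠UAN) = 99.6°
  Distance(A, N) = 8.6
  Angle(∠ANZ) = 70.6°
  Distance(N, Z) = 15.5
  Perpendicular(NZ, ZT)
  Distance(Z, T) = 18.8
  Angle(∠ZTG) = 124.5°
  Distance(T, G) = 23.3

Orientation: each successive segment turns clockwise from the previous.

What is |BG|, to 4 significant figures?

51.16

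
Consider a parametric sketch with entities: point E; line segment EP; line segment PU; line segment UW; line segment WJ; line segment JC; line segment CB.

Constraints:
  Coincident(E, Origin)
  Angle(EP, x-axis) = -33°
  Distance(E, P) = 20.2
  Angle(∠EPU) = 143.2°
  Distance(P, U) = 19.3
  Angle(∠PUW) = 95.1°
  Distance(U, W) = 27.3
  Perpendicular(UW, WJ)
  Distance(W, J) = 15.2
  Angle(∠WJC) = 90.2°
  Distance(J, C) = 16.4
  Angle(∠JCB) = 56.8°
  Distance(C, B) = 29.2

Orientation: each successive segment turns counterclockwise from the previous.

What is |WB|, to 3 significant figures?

9.25

E is at the origin; EP runs at -33.0° with length 20.2, so P = (16.9, -11.0). ∠EPU = 143.2° gives PU at 3.80° from the x-axis; with |PU| = 19.3, U = (36.2, -9.72). ∠PUW = 95.1° gives UW at 88.7° from the x-axis; with |UW| = 27.3, W = (36.8, 17.6). The perpendicularity gives WJ at right angles to UW, so WJ runs at 179°; with |WJ| = 15.2, J = (21.6, 17.9). ∠WJC = 90.2° gives JC at -91.5° from the x-axis; with |JC| = 16.4, C = (21.2, 1.52). ∠JCB = 56.8° gives CB at 31.7° from the x-axis; with |CB| = 29.2, B = (46.0, 16.9). Then |WB| = |B − W| = 9.25.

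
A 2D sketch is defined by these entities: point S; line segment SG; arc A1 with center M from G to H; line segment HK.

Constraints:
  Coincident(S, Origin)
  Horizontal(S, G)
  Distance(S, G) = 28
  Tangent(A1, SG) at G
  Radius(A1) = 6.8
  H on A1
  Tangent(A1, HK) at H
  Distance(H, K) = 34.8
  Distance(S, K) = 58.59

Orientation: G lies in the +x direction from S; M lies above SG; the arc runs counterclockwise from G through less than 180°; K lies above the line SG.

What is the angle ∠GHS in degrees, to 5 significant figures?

28.732°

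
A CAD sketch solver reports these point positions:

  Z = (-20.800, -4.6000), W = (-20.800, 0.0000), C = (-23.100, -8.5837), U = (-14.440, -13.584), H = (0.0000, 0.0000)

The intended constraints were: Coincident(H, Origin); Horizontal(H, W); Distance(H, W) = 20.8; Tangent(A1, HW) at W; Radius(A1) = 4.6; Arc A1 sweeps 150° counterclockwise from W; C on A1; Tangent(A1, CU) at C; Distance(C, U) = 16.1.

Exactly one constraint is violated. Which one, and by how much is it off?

Distance(C, U) = 16.1 — off by 6.10.

H = (0.00, 0.00) ✓; H.y = 0.00, W.y = 0.00 ✓; |HW| = 20.80 ✓; ∠(ZW, WH) = 90.00° ✓; |ZW| = 4.600 ✓; bearing(Z→C) − bearing(Z→W) = 150.0° ✓; |ZC| = 4.600 ✓; ∠(ZC, CU) = 90.00° ✓; |CU| = 10.00 ✗.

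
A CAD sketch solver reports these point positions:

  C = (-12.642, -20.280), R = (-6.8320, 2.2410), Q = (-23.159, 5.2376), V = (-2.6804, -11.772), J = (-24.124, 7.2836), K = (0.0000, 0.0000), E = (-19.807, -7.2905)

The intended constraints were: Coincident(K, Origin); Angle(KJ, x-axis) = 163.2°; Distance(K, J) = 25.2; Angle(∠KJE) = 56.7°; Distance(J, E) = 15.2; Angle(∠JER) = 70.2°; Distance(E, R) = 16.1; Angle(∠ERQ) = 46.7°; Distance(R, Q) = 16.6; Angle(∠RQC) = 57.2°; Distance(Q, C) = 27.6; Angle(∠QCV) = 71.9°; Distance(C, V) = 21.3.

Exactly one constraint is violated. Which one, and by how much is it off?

Distance(C, V) = 21.3 — off by 8.20.

K = (0.00, 0.00) ✓; KJ at 163.2° ✓; |KJ| = 25.20 ✓; ∠KJE = 56.70° ✓; |JE| = 15.20 ✓; ∠JER = 70.20° ✓; |ER| = 16.10 ✓; ∠ERQ = 46.70° ✓; |RQ| = 16.60 ✓; ∠RQC = 57.20° ✓; |QC| = 27.60 ✓; ∠QCV = 71.90° ✓; |CV| = 13.10 ✗.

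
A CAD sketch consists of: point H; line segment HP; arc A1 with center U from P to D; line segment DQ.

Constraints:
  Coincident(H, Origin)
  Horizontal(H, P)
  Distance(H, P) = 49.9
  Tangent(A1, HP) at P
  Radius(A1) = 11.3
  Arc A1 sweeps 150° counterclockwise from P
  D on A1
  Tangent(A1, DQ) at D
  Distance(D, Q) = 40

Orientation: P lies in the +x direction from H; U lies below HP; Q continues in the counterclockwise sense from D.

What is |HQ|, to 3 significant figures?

88.9

On A1, P sits at bearing 90° from U; a 150° counterclockwise sweep puts D at bearing 240°, so D = U + 11.3·(cos 240°, sin 240°) = (44.2, -21.1). Tangency of A1 to DQ means the radius UD is perpendicular to DQ, so DQ runs along (−sin 240°, cos 240°); with |DQ| = 40.0, Q = (78.9, -41.1). Then |HQ| = |Q − H| = 88.9.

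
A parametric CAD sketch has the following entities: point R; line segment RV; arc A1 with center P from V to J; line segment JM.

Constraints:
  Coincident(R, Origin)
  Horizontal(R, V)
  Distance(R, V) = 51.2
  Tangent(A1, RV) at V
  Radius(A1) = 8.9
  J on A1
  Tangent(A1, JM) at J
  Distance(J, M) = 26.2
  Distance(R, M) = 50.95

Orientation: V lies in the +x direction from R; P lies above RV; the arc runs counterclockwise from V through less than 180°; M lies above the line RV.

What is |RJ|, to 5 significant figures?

59.368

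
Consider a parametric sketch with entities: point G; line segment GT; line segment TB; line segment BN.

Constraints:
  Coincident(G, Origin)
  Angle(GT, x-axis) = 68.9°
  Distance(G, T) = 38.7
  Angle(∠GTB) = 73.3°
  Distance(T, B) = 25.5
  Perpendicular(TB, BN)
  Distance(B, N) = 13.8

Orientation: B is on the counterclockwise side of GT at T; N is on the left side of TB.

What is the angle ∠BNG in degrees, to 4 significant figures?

148.3°

∠GTB = 73.3°, so TB runs at 68.9° + (180° − 73.3°) = 175.6° from the x-axis; with |TB| = 25.5, B = T + 25.5·(cos 175.6°, sin 175.6°) = (-11.49, 38.06). The perpendicularity gives BN at right angles to TB; with |BN| = 13.8 on the left of TB, N = B + 13.8·(-0.07672, -0.9971) = (-12.55, 24.30). Then cos ∠BNG = NB·NG / (|NB||NG|), giving 148.3°.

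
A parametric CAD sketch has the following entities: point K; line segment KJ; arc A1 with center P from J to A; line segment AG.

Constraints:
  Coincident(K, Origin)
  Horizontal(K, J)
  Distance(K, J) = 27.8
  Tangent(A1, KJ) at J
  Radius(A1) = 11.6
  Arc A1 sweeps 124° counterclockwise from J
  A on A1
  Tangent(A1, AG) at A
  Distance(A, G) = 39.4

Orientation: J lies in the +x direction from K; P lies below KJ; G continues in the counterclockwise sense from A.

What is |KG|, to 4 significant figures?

64.75

On A1, J sits at bearing 90° from P; a 124° counterclockwise sweep puts A at bearing 214°, so A = P + 11.6·(cos 214°, sin 214°) = (18.18, -18.09). The tangent condition forces PA to be normal to AG, so AG runs along (−sin 214°, cos 214°); with |AG| = 39.4, G = (40.22, -50.75). Then |KG| = |G − K| = 64.75.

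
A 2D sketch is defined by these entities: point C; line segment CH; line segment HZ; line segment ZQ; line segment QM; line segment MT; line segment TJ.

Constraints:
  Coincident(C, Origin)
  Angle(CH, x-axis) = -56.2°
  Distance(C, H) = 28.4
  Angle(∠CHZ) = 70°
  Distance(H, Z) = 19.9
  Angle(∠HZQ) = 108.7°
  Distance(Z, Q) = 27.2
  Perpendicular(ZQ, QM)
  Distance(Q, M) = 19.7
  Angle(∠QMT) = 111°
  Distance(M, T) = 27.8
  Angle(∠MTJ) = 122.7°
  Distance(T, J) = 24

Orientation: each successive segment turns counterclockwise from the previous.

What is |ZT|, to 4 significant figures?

29.69

C is at the origin; CH runs at -56.2° with length 28.4, so H = (15.80, -23.60). ∠CHZ = 70.0° gives HZ at 53.80° from the x-axis; with |HZ| = 19.9, Z = (27.55, -7.541). ∠HZQ = 108.7° gives ZQ at 125.1° from the x-axis; with |ZQ| = 27.2, Q = (11.91, 14.71). ZQ ⟂ QM, so QM runs at -144.9°; with |QM| = 19.7, M = (-4.206, 3.385). ∠QMT = 111.0° gives MT at -75.90° from the x-axis; with |MT| = 27.8, T = (2.567, -23.58). Then |ZT| = |T − Z| = 29.69.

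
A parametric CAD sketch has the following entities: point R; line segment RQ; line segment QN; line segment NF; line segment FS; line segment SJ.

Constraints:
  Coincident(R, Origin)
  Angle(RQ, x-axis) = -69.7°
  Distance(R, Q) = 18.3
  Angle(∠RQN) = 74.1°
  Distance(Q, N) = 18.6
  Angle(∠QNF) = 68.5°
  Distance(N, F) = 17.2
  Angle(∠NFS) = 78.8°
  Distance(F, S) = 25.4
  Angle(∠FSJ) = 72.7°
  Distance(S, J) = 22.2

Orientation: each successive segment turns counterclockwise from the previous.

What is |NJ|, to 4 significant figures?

16.05

R is at the origin; RQ runs at -69.7° with length 18.3, so Q = (6.349, -17.16). ∠RQN = 74.1° gives QN at 36.20° from the x-axis; with |QN| = 18.6, N = (21.36, -6.178). ∠QNF = 68.5° gives NF at 147.7° from the x-axis; with |NF| = 17.2, F = (6.820, 3.013). ∠NFS = 78.8° gives FS at -111.1° from the x-axis; with |FS| = 25.4, S = (-2.324, -20.68). ∠FSJ = 72.7° gives SJ at -3.800° from the x-axis; with |SJ| = 22.2, J = (19.83, -22.16). Then |NJ| = |J − N| = 16.05.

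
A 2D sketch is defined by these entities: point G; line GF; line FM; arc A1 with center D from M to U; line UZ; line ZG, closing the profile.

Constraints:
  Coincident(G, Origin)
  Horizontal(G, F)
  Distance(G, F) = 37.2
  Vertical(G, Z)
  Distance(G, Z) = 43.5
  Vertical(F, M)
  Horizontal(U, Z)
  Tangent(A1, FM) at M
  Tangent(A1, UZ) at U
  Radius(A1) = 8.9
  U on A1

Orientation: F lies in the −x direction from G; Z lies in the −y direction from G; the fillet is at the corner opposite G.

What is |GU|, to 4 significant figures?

51.90

The virtual corner opposite G is at (-37.20, -43.50). A1 meets FM tangentially, so DM is at right angles to FM and A1 meets UZ tangentially, so DU is at right angles to UZ, with radius 8.9, so the center D sits 8.9 in from both sides at D = (-28.30, -34.60). That places the tangent points at M = (-37.20, -34.60) on FM and U = (-28.30, -43.50) on UZ. Then |GU| = |U − G| = 51.90.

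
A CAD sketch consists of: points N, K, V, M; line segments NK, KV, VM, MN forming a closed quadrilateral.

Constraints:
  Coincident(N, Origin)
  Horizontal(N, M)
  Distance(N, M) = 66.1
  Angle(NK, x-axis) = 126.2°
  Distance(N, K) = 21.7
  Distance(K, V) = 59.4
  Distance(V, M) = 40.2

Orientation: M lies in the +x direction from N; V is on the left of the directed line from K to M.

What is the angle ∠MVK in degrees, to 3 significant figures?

107°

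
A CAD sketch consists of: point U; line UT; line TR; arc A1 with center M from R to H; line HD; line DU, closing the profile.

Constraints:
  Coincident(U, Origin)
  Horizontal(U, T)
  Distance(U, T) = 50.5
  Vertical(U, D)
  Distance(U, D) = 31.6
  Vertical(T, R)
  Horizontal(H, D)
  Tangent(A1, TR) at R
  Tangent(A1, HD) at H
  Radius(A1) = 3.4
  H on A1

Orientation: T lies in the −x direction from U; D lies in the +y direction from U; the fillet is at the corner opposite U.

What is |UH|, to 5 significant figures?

56.718

U is at the origin; U and T share the same y with |UT| = 50.5 and T on the −x side, so T = (-50.500, 0.0000). U and D share the same x with |UD| = 31.6 and D on the +y side, so D = (0.0000, 31.600). The virtual corner opposite U is at (-50.500, 31.600). Tangency of A1 to TR means the radius MR is perpendicular to TR and A1 meets HD tangentially, so MH is at right angles to HD, with radius 3.4, so the center M sits 3.4 in from both sides at M = (-47.100, 28.200). That places the tangent points at R = (-50.500, 28.200) on TR and H = (-47.100, 31.600) on HD. Then |UH| = |H − U| = 56.718.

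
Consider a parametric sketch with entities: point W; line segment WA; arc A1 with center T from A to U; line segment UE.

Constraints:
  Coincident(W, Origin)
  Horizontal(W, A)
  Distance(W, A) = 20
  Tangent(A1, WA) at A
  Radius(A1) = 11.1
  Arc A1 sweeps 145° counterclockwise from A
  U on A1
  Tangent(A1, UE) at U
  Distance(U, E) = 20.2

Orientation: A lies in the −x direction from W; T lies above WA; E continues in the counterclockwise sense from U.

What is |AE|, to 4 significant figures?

33.37

W is at the origin; WA is horizontal with |WA| = 20.0 and A on the −x side, so A = (-20.00, 0.000). The tangent condition forces TA to be normal to WA, so T = A + (0, 11.1) = (-20.00, 11.10). On A1, A sits at bearing -90° from T; a 145° counterclockwise sweep puts U at bearing 55°, so U = T + 11.1·(cos 55°, sin 55°) = (-13.63, 20.19). A1 meets UE tangentially, so TU is at right angles to UE, so UE runs along (−sin 55°, cos 55°); with |UE| = 20.2, E = (-30.18, 31.78). Then |AE| = |E − A| = 33.37.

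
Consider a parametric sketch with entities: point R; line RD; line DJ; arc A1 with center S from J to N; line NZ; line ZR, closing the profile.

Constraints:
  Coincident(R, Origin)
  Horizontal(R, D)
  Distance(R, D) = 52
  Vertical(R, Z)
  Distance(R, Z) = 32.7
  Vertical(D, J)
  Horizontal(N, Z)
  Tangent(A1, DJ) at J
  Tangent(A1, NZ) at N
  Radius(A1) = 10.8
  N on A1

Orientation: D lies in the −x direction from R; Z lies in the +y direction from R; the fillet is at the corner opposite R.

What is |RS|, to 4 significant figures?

46.66

R and Z share the same x with |RZ| = 32.7 and Z on the +y side, so Z = (0.000, 32.70). The virtual corner opposite R is at (-52.00, 32.70). The tangent condition forces SJ to be normal to DJ and tangency of A1 to NZ means the radius SN is perpendicular to NZ, with radius 10.8, so the center S sits 10.8 in from both sides at S = (-41.20, 21.90). Then |RS| = |S − R| = 46.66.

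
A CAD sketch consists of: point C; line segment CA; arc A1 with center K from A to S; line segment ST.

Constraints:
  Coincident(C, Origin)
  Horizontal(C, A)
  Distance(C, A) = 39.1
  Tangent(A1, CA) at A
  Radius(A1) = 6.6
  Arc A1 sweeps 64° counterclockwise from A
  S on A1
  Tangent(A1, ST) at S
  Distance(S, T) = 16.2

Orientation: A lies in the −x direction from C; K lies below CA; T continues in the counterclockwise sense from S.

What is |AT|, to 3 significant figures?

22.4

C is at the origin; CA is horizontal with |CA| = 39.1 and A on the −x side, so A = (-39.1, 0.00). The tangent condition forces KA to be normal to CA, so K = A + (0, -6.6) = (-39.1, -6.60). On A1, A sits at bearing 90° from K; a 64° counterclockwise sweep puts S at bearing 154°, so S = K + 6.6·(cos 154°, sin 154°) = (-45.0, -3.71). Tangency of A1 to ST means the radius KS is perpendicular to ST, so ST runs along (−sin 154°, cos 154°); with |ST| = 16.2, T = (-52.1, -18.3). Then |AT| = |T − A| = 22.4.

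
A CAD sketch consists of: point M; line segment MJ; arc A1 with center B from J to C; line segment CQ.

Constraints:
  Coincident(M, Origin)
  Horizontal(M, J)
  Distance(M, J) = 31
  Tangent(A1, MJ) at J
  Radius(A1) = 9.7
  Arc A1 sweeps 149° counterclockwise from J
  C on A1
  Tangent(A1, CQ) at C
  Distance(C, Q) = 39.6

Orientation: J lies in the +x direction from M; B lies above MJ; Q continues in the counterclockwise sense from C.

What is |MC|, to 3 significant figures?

40.3

M is at the origin; MJ is horizontal with |MJ| = 31.0 and J on the +x side, so J = (31.0, 0.00). A1 meets MJ tangentially, so BJ is at right angles to MJ, so B = J + (0, 9.7) = (31.0, 9.70). On A1, J sits at bearing -90° from B; a 149° counterclockwise sweep puts C at bearing 59°, so C = B + 9.7·(cos 59°, sin 59°) = (36.0, 18.0). Then |MC| = |C − M| = 40.3.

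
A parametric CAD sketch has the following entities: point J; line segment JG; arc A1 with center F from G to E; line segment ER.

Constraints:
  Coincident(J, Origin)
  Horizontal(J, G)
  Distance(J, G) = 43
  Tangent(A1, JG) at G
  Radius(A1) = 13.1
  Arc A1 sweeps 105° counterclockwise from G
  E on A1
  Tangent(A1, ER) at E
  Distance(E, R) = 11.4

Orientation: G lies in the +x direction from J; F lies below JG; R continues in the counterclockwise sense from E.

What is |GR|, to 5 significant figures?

29.164

On A1, G sits at bearing 90° from F; a 105° counterclockwise sweep puts E at bearing 195°, so E = F + 13.1·(cos 195°, sin 195°) = (30.346, -16.491). Since A1 is tangent to ER there, FE ⟂ ER, so ER runs along (−sin 195°, cos 195°); with |ER| = 11.4, R = (33.297, -27.502). Then |GR| = |R − G| = 29.164.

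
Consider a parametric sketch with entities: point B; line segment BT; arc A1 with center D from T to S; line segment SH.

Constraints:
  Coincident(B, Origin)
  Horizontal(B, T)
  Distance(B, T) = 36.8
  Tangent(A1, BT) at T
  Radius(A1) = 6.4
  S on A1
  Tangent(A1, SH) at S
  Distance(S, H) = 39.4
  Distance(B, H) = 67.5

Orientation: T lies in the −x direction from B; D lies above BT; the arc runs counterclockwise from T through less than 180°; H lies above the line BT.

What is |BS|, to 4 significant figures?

32.79

B is at the origin; B and T share the same y with |BT| = 36.8 and T on the −x side, so T = (-36.80, 0.000). Tangency of A1 to BT means the radius DT is perpendicular to BT, so D = T + (0, 6.4) = (-36.80, 6.400). Since DS ⟂ SH (tangency), |DH| = √(6.4² + 39.4²) = 39.92 regardless of where S sits on A1. So H lies on both circle(B, 67.5) and circle(D, 39.92); the above-BT intersection is H = (-51.66, 43.45). S is the foot of the tangent from H: S = (-31.32, 9.704).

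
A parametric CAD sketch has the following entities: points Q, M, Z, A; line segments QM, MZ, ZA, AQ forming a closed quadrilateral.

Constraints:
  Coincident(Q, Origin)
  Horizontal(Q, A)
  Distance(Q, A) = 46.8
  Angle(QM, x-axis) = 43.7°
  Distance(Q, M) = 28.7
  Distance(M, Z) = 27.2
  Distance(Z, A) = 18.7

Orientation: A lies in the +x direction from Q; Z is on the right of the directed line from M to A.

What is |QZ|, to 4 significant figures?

29.73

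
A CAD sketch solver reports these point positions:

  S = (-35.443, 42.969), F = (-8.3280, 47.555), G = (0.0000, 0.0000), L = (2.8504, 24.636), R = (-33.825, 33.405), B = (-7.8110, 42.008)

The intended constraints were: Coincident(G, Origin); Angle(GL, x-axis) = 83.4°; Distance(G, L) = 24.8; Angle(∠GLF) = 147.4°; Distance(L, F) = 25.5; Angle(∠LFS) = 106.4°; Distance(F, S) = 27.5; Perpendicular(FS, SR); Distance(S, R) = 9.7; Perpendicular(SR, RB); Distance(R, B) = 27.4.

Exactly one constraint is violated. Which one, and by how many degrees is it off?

Perpendicular(SR, RB) — off by 8.70°.

G = (0.00, 0.00) ✓; GL at 83.40° ✓; |GL| = 24.80 ✓; ∠GLF = 147.4° ✓; |LF| = 25.50 ✓; ∠LFS = 106.4° ✓; |FS| = 27.50 ✓; ∠(FS, SR) = 90.00° ✓; |SR| = 9.700 ✓; ∠(SR, RB) = 98.70° ✗; |RB| = 27.40 ✓.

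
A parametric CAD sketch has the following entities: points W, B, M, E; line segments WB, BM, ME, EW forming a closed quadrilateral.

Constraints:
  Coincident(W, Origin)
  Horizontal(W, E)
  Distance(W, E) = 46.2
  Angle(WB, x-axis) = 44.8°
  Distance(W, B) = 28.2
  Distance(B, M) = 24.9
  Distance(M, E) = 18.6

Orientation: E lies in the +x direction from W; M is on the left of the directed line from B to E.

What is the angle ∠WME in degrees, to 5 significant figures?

71.623°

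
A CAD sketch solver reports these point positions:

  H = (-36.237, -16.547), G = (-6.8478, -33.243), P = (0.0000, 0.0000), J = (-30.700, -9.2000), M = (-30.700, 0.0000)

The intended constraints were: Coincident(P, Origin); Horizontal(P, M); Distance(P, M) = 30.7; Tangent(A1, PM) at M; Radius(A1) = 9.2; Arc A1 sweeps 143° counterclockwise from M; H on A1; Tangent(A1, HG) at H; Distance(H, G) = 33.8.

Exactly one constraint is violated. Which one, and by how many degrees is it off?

Tangent(A1, HG) at H — off by 7.40°.

P = (0.00, 0.00) ✓; P.y = 0.00, M.y = 0.00 ✓; |PM| = 30.70 ✓; ∠(JM, MP) = 90.00° ✓; |JM| = 9.200 ✓; bearing(J→H) − bearing(J→M) = 143.0° ✓; |JH| = 9.200 ✓; ∠(JH, HG) = 82.60° ✗; |HG| = 33.80 ✓.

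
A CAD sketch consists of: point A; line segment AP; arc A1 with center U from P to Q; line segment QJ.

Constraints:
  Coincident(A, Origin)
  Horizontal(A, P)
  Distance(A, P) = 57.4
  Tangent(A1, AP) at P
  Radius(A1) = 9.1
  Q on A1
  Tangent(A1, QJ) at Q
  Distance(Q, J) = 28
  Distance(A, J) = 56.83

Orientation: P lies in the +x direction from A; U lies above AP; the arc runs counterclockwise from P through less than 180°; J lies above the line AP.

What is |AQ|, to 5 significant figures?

65.758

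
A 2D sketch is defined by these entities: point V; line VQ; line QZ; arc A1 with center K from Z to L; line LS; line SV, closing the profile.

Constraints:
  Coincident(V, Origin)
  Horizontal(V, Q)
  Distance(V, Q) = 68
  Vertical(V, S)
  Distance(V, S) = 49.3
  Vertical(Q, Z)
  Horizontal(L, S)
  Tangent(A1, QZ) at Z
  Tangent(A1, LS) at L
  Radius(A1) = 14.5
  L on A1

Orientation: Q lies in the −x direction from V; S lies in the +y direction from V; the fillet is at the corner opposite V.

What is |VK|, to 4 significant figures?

63.82

V and S share the same x with |VS| = 49.3 and S on the +y side, so S = (0.000, 49.30). The virtual corner opposite V is at (-68.00, 49.30). The tangent condition forces KZ to be normal to QZ and A1 meets LS tangentially, so KL is at right angles to LS, with radius 14.5, so the center K sits 14.5 in from both sides at K = (-53.50, 34.80). Then |VK| = |K − V| = 63.82.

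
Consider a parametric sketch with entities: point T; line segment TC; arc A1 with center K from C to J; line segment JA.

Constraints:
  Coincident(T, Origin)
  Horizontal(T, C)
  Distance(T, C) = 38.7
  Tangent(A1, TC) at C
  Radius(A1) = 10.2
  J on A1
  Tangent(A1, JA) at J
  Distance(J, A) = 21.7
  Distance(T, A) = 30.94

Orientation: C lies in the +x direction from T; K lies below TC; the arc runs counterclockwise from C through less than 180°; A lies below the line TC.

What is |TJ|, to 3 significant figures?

30.2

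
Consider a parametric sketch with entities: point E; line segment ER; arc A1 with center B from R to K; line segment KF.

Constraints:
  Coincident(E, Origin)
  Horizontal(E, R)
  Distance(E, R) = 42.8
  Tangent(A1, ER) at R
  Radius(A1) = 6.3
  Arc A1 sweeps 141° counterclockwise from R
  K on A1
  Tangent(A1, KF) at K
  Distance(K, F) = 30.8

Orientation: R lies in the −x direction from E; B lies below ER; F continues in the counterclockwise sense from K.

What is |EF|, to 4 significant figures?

38.16

E is at the origin; ER is horizontal with |ER| = 42.8 and R on the −x side, so R = (-42.80, 0.000). Tangency of A1 to ER means the radius BR is perpendicular to ER, so B = R + (0, -6.3) = (-42.80, -6.300). On A1, R sits at bearing 90° from B; a 141° counterclockwise sweep puts K at bearing 231°, so K = B + 6.3·(cos 231°, sin 231°) = (-46.76, -11.20). A1 meets KF tangentially, so BK is at right angles to KF, so KF runs along (−sin 231°, cos 231°); with |KF| = 30.8, F = (-22.83, -30.58). Then |EF| = |F − E| = 38.16.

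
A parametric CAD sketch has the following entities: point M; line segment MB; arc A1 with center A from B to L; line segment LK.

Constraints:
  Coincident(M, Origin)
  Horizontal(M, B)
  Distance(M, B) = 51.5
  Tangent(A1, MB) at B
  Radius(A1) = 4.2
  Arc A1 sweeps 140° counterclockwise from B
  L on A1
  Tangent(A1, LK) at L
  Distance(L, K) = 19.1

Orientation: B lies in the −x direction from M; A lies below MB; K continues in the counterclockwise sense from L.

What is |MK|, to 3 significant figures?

44.2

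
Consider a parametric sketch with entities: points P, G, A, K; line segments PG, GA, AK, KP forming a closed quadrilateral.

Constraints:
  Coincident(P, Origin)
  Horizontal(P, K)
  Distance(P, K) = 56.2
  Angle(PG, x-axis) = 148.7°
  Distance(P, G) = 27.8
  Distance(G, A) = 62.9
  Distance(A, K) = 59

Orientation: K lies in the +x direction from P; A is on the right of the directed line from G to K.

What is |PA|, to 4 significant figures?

39.53

Checks: PG at 148.7° ✓; |GA| = 62.90 ✓; |AK| = 59.00 ✓.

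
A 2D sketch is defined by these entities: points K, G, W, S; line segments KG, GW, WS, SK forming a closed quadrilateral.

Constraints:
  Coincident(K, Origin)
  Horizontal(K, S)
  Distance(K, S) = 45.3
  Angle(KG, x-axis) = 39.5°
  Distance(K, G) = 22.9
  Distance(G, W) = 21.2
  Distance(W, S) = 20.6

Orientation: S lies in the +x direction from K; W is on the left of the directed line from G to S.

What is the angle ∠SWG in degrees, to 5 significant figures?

96.692°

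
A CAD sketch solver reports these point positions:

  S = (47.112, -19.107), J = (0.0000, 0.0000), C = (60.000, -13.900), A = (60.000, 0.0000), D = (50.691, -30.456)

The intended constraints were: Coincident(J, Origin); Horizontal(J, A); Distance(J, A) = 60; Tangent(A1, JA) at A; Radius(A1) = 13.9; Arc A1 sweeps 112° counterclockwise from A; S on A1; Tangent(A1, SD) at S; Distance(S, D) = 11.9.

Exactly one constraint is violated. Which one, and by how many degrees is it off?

Tangent(A1, SD) at S — off by 4.50°.

J = (0.00, 0.00) ✓; J.y = 0.00, A.y = 0.00 ✓; |JA| = 60.00 ✓; ∠(CA, AJ) = 90.00° ✓; |CA| = 13.90 ✓; bearing(C→S) − bearing(C→A) = 112.0° ✓; |CS| = 13.90 ✓; ∠(CS, SD) = 94.50° ✗; |SD| = 11.90 ✓.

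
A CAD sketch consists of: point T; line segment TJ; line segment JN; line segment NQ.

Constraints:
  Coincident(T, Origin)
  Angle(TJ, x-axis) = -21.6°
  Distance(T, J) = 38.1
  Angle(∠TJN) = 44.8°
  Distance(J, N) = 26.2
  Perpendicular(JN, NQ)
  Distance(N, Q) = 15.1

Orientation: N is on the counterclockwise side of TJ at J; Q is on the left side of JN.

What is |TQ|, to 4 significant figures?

11.78

T is at the origin; TJ runs at -21.6° with length 38.1, so J = 38.1·(cos -21.6°, sin -21.6°) = (35.42, -14.03). ∠TJN = 44.8°, so JN runs at -21.6° + (180° − 44.8°) = 113.6° from the x-axis; with |JN| = 26.2, N = J + 26.2·(cos 113.6°, sin 113.6°) = (24.94, 9.983). JN is perpendicular to NQ; with |NQ| = 15.1 on the left of JN, Q = N + 15.1·(-0.9164, -0.4003) = (11.10, 3.938). Then |TQ| = |Q − T| = 11.78.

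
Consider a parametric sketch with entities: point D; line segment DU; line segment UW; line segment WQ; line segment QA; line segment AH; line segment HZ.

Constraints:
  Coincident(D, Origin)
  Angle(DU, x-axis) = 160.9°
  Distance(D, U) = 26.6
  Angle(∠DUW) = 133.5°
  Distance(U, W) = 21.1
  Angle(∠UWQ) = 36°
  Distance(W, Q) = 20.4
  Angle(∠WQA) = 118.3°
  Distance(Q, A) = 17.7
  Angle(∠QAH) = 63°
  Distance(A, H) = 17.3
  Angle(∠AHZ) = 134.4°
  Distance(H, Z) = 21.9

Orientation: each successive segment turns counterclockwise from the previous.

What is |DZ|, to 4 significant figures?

47.90

∠QAH = 63.0° gives AH at 170.1° from the x-axis; with |AH| = 17.3, H = (-30.11, 13.07). ∠AHZ = 134.4° gives HZ at -144.3° from the x-axis; with |HZ| = 21.9, Z = (-47.90, 0.2925). Then |DZ| = |Z − D| = 47.90.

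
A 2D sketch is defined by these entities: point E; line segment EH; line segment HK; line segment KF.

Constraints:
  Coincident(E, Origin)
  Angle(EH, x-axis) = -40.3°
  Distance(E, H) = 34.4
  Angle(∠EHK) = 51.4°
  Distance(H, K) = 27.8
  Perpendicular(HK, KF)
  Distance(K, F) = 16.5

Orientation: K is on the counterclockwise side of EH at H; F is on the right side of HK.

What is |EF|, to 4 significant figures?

43.84

E is at the origin; EH runs at -40.3° with length 34.4, so H = 34.4·(cos -40.3°, sin -40.3°) = (26.24, -22.25). ∠EHK = 51.4°, so HK runs at -40.3° + (180° − 51.4°) = 88.30° from the x-axis; with |HK| = 27.8, K = H + 27.8·(cos 88.30°, sin 88.30°) = (27.06, 5.538). The perpendicularity gives KF at right angles to HK; with |KF| = 16.5 on the right of HK, F = K + 16.5·(0.9996, -0.02967) = (43.55, 5.049). Then |EF| = |F − E| = 43.84.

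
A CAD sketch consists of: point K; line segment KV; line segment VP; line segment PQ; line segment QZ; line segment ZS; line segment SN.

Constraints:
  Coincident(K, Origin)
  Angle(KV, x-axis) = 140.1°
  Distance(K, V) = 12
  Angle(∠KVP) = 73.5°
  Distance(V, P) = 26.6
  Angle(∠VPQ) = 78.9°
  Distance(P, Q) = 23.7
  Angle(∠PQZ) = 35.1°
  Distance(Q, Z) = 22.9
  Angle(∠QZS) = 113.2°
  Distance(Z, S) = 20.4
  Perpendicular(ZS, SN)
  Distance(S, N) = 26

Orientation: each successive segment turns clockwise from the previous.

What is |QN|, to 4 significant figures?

29.84

K is at the origin; KV runs at 140.1° with length 12.0, so V = (-9.206, 7.697). ∠KVP = 73.5° gives VP at 33.60° from the x-axis; with |VP| = 26.6, P = (12.95, 22.42). ∠VPQ = 78.9° gives PQ at -67.50° from the x-axis; with |PQ| = 23.7, Q = (22.02, 0.5217). ∠PQZ = 35.1° gives QZ at 147.6° from the x-axis; with |QZ| = 22.9, Z = (2.684, 12.79). ∠QZS = 113.2° gives ZS at 80.80° from the x-axis; with |ZS| = 20.4, S = (5.946, 32.93). ZS is perpendicular to SN, so SN runs at -9.200°; with |SN| = 26.0, N = (31.61, 28.77). Then |QN| = |N − Q| = 29.84.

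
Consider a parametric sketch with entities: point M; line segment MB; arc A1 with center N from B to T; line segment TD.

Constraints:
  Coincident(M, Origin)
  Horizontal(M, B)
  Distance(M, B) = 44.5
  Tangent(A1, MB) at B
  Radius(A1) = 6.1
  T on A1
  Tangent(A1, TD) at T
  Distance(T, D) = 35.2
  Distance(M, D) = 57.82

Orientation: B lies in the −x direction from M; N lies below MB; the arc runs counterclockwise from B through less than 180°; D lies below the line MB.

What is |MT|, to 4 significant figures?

50.95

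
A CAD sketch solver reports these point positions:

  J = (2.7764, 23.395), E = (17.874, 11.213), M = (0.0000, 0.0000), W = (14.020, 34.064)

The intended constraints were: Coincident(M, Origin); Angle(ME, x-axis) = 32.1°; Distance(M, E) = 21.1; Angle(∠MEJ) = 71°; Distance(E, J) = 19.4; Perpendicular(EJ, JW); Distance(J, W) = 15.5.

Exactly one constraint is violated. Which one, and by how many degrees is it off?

Perpendicular(EJ, JW) — off by 7.60°.

M = (0.00, 0.00) ✓; ME at 32.10° ✓; |ME| = 21.10 ✓; ∠MEJ = 71.00° ✓; |EJ| = 19.40 ✓; ∠(EJ, JW) = 97.60° ✗; |JW| = 15.50 ✓.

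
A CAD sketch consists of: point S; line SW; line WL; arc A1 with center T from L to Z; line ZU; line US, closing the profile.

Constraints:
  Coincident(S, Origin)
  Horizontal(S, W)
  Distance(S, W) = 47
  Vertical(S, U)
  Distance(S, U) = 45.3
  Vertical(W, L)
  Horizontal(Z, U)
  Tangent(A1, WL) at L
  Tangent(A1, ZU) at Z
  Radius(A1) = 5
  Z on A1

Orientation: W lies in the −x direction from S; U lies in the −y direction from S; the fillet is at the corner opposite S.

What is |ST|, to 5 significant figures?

58.207

S is at the origin; S and W share the same y with |SW| = 47.0 and W on the −x side, so W = (-47.000, 0.0000). S and U share the same x with |SU| = 45.3 and U on the −y side, so U = (0.0000, -45.300). The virtual corner opposite S is at (-47.000, -45.300). Since A1 is tangent to WL there, TL ⟂ WL and the tangent condition forces TZ to be normal to ZU, with radius 5.0, so the center T sits 5.0 in from both sides at T = (-42.000, -40.300). Then |ST| = |T − S| = 58.207.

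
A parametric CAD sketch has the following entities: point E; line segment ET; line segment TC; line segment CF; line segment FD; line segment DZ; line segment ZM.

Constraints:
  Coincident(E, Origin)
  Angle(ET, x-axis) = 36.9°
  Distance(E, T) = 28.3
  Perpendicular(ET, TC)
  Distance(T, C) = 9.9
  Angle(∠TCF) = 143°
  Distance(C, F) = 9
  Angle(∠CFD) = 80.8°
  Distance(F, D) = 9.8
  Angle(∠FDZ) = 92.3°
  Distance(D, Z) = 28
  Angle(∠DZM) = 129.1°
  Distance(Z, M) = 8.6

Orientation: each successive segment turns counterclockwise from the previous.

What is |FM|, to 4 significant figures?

33.96

∠FDZ = 92.3° gives DZ at -9.200° from the x-axis; with |DZ| = 28.0, Z = (34.50, 13.20). ∠DZM = 129.1° gives ZM at 41.70° from the x-axis; with |ZM| = 8.6, M = (40.92, 18.92). Then |FM| = |M − F| = 33.96.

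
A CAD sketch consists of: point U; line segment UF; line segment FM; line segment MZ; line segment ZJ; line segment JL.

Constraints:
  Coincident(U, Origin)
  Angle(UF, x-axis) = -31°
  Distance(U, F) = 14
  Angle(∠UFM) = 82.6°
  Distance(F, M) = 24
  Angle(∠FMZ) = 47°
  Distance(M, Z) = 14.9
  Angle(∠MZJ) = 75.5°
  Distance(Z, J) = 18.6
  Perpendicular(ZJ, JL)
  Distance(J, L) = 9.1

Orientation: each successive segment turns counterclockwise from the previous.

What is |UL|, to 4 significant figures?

25.49

∠MZJ = 75.5° gives ZJ at -56.10° from the x-axis; with |ZJ| = 18.6, J = (17.93, -5.605). ZJ ⟂ JL, so JL runs at 33.90°; with |JL| = 9.1, L = (25.48, -0.5298). Then |UL| = |L − U| = 25.49.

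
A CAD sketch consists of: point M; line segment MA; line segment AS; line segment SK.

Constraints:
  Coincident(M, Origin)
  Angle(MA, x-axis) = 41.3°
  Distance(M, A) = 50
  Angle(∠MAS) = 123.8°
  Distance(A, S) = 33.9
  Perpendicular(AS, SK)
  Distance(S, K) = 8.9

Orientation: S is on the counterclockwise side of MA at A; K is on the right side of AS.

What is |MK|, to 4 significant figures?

79.71

M is at the origin; MA runs at 41.3° with length 50.0, so A = 50.0·(cos 41.3°, sin 41.3°) = (37.56, 33.00). ∠MAS = 123.8°, so AS runs at 41.3° + (180° − 123.8°) = 97.50° from the x-axis; with |AS| = 33.9, S = A + 33.9·(cos 97.50°, sin 97.50°) = (33.14, 66.61). The perpendicularity gives SK at right angles to AS; with |SK| = 8.9 on the right of AS, K = S + 8.9·(0.9914, 0.1305) = (41.96, 67.77). Then |MK| = |K − M| = 79.71.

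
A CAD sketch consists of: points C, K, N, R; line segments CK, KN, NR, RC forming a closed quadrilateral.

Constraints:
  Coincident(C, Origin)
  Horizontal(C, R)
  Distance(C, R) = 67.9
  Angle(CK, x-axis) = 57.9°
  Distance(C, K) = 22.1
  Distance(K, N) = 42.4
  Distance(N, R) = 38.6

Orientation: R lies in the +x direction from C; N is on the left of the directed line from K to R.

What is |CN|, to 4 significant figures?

61.70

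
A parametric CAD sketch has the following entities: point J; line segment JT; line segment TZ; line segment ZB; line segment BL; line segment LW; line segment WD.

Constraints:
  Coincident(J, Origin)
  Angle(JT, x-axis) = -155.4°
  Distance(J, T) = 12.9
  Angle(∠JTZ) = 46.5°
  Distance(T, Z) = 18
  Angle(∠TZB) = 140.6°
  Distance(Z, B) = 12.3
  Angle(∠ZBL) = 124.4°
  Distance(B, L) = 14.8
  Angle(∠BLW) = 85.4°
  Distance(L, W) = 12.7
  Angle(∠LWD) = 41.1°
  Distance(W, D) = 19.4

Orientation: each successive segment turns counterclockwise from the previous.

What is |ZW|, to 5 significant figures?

20.882

J is at the origin; JT runs at -155.4° with length 12.9, so T = (-11.729, -5.3700). ∠JTZ = 46.5° gives TZ at -21.900° from the x-axis; with |TZ| = 18.0, Z = (4.9719, -12.084). ∠TZB = 140.6° gives ZB at 17.500° from the x-axis; with |ZB| = 12.3, B = (16.703, -8.3851). ∠ZBL = 124.4° gives BL at 73.100° from the x-axis; with |BL| = 14.8, L = (21.005, 5.7757). ∠BLW = 85.4° gives LW at 167.70° from the x-axis; with |LW| = 12.7, W = (8.5965, 8.4812). Then |ZW| = |W − Z| = 20.882.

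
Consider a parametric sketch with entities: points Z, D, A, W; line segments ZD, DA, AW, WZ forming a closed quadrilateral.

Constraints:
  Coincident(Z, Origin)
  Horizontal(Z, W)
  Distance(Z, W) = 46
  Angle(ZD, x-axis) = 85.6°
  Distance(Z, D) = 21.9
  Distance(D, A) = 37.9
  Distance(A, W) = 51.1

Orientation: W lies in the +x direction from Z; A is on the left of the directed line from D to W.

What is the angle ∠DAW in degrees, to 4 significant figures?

65.49°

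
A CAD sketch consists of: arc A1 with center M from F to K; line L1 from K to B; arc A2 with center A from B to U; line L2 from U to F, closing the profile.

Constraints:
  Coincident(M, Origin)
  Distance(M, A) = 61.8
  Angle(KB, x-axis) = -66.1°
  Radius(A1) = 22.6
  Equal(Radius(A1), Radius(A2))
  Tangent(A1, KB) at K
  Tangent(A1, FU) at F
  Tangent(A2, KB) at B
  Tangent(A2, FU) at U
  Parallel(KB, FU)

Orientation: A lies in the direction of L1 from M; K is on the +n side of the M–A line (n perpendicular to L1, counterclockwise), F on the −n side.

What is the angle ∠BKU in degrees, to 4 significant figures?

36.18°

The slot axis is L1's direction at -66.1°, so u = (cos -66.1°, sin -66.1°) = (0.4051, -0.9143) and n = (−sin -66.1°, cos -66.1°) = (0.9143, 0.4051). M is at the origin and A lies 61.8 along u from M, so A = 61.8·u = (25.04, -56.50). Tangency of A1 to both parallel lines with radius 22.6 puts K and F at M ± 22.6·n: K = (20.66, 9.156), F = (-20.66, -9.156). Equal radii place B and U the same way about A: B = A + 22.6·n = (45.70, -47.34), U = A − 22.6·n = (4.376, -65.66). Then cos ∠BKU = KB·KU / (|KB||KU|), giving 36.18°.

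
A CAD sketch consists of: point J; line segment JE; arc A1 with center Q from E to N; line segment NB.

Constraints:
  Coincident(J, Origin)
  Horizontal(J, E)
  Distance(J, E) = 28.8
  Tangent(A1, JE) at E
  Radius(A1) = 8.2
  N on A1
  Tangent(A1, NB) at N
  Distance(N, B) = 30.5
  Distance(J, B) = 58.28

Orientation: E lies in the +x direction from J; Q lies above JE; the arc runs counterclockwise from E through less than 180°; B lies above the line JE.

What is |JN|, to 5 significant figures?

36.788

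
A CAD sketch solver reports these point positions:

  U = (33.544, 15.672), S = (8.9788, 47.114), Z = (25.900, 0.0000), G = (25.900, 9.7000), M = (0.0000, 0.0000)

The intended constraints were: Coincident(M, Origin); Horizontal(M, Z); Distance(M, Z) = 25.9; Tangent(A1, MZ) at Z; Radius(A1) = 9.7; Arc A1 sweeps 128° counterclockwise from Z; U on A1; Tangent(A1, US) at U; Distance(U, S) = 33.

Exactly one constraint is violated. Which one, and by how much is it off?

Distance(U, S) = 33 — off by 6.90.

M = (0.00, 0.00) ✓; M.y = 0.00, Z.y = 0.00 ✓; |MZ| = 25.90 ✓; ∠(GZ, ZM) = 90.00° ✓; |GZ| = 9.700 ✓; bearing(G→U) − bearing(G→Z) = 128.0° ✓; |GU| = 9.700 ✓; ∠(GU, US) = 90.00° ✓; |US| = 39.90 ✗.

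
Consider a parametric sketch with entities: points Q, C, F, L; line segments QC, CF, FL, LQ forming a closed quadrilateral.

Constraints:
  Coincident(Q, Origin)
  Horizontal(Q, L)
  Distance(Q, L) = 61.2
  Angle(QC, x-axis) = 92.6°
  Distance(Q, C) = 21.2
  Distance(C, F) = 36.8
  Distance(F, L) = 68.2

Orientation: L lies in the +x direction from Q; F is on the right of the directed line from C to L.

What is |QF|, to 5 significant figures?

16.242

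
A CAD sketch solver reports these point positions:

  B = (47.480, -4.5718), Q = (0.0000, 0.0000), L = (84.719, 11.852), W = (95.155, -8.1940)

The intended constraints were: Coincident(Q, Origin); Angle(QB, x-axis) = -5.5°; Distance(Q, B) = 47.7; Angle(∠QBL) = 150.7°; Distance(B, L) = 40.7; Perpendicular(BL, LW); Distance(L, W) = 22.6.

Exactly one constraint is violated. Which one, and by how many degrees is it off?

Perpendicular(BL, LW) — off by 3.70°.

Q = (0.00, 0.00) ✓; QB at -5.500° ✓; |QB| = 47.70 ✓; ∠QBL = 150.7° ✓; |BL| = 40.70 ✓; ∠(BL, LW) = 86.30° ✗; |LW| = 22.60 ✓.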